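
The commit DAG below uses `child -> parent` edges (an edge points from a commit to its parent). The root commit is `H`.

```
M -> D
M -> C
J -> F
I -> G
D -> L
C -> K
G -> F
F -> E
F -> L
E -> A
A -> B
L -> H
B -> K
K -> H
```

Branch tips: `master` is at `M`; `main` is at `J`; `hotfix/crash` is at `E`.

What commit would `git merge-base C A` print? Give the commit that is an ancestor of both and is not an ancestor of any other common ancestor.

Ancestors of C: {C, H, K}.
Ancestors of A: {A, B, H, K}.
Common ancestors: {H, K}.
Among these, K is not an ancestor of any other common ancestor — it is the merge base.

K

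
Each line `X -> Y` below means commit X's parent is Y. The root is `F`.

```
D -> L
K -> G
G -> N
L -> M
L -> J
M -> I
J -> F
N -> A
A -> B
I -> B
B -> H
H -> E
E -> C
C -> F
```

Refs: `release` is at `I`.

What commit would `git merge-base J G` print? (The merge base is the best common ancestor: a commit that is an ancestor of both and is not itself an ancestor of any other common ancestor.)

Ancestors of J: {F, J}.
Ancestors of G: {A, B, C, E, F, G, H, N}.
Common ancestors: {F}.
The only common ancestor is F, so it is the merge base.

F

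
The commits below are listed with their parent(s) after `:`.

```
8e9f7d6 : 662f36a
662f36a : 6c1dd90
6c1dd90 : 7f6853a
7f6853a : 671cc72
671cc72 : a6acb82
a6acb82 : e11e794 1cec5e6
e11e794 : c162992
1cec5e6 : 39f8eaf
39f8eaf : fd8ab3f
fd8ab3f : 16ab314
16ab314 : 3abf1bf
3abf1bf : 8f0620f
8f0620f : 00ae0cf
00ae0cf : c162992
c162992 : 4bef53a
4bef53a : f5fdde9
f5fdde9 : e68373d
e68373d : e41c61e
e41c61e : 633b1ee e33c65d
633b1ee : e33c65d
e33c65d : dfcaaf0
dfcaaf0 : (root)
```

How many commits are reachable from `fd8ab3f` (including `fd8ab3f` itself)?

13

Walking parent pointers from fd8ab3f: reachable set = {00ae0cf, 16ab314, 3abf1bf, 4bef53a, 633b1ee, 8f0620f, c162992, dfcaaf0, e33c65d, e41c61e, e68373d, f5fdde9, fd8ab3f}.
That is 13 commits.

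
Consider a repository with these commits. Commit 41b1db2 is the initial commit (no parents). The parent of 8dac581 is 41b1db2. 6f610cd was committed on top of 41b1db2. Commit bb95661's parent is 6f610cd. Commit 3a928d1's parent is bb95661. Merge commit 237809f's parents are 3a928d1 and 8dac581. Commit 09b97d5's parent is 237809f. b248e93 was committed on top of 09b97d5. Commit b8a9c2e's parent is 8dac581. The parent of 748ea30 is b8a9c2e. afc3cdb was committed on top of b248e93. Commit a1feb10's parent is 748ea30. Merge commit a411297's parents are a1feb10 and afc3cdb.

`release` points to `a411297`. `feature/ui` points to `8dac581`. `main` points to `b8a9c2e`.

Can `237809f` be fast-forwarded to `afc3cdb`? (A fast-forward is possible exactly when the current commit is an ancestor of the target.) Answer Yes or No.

Yes

A fast-forward from 237809f to afc3cdb is possible iff 237809f is an ancestor of afc3cdb.
Ancestors of afc3cdb: {09b97d5, 237809f, 3a928d1, 41b1db2, 6f610cd, 8dac581, afc3cdb, b248e93, bb95661}.
237809f is among them, so fast-forward is possible.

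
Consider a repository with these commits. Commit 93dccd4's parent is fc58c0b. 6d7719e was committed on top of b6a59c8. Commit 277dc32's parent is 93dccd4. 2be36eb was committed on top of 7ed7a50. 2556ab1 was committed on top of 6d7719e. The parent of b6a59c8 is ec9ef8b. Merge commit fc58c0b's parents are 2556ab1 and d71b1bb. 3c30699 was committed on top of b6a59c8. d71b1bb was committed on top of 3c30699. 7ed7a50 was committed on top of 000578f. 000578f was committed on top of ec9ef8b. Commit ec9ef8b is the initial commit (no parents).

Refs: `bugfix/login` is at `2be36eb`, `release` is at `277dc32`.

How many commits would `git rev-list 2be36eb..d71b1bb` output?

3

Reachable from d71b1bb: {3c30699, b6a59c8, d71b1bb, ec9ef8b}.
Reachable from 2be36eb: {000578f, 2be36eb, 7ed7a50, ec9ef8b}.
In d71b1bb's history but not 2be36eb's: {3c30699, b6a59c8, d71b1bb} — 3 commits.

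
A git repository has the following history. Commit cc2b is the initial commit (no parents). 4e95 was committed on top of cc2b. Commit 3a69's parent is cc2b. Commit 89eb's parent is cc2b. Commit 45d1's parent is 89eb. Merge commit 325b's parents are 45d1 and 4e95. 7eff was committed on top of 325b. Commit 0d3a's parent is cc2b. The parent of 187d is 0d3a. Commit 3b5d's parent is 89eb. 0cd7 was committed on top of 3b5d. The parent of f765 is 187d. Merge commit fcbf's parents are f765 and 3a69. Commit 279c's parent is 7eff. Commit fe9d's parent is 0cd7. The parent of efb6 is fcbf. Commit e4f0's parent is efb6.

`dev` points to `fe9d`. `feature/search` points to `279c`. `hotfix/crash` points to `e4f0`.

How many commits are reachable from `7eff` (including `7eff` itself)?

Walking parent pointers from 7eff: reachable set = {325b, 45d1, 4e95, 7eff, 89eb, cc2b}.
That is 6 commits.

6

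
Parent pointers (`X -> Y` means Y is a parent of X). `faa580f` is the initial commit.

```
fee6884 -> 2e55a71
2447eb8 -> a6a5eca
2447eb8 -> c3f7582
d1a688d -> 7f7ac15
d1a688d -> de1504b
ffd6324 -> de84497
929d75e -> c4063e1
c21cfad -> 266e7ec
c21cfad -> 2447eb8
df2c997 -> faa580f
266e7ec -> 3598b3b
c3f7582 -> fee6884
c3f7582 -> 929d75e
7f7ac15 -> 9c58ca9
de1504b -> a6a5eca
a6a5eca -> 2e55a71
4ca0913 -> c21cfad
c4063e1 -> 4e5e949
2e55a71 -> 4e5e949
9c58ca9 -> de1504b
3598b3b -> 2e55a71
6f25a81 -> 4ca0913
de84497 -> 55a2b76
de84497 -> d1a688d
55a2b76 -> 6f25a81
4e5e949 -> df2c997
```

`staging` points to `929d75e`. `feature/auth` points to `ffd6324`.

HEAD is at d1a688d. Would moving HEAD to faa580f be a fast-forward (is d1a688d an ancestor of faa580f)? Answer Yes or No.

A fast-forward from d1a688d to faa580f is possible iff d1a688d is an ancestor of faa580f.
Ancestors of faa580f: {faa580f}.
d1a688d is not among them, so fast-forward is not possible.

No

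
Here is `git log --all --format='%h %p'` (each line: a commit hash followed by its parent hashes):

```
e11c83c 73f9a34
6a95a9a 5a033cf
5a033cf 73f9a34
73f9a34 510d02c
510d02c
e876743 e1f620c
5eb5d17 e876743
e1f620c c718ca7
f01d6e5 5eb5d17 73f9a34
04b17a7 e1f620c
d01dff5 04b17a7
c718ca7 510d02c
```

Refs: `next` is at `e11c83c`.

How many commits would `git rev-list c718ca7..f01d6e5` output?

5

Reachable from f01d6e5: {510d02c, 5eb5d17, 73f9a34, c718ca7, e1f620c, e876743, f01d6e5}.
Reachable from c718ca7: {510d02c, c718ca7}.
In f01d6e5's history but not c718ca7's: {5eb5d17, 73f9a34, e1f620c, e876743, f01d6e5} — 5 commits.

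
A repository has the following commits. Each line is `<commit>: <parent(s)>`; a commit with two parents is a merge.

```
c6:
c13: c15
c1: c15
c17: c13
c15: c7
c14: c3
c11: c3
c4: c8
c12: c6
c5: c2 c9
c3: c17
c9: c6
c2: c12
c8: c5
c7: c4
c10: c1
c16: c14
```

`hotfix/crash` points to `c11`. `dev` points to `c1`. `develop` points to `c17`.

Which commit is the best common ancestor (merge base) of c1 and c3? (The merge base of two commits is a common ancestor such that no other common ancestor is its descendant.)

c15

Ancestors of c1: {c1, c12, c15, c2, c4, c5, c6, c7, c8, c9}.
Ancestors of c3: {c12, c13, c15, c17, c2, c3, c4, c5, c6, c7, c8, c9}.
Common ancestors: {c12, c15, c2, c4, c5, c6, c7, c8, c9}.
Among these, c15 is not an ancestor of any other common ancestor — it is the merge base.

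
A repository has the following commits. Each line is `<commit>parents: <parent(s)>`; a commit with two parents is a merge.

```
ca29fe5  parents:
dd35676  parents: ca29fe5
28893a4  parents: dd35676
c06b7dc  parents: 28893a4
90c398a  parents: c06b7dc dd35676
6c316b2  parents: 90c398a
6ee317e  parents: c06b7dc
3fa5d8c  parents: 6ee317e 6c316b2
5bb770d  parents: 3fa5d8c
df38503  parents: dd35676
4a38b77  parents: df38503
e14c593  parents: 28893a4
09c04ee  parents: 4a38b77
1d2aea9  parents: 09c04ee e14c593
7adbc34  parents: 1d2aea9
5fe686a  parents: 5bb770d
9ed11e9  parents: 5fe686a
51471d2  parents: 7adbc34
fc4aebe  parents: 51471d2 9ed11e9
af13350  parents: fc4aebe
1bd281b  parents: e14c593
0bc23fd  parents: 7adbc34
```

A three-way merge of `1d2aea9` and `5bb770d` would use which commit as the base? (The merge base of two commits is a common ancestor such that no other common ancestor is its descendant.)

28893a4

Ancestors of 1d2aea9: {09c04ee, 1d2aea9, 28893a4, 4a38b77, ca29fe5, dd35676, df38503, e14c593}.
Ancestors of 5bb770d: {28893a4, 3fa5d8c, 5bb770d, 6c316b2, 6ee317e, 90c398a, c06b7dc, ca29fe5, dd35676}.
Common ancestors: {28893a4, ca29fe5, dd35676}.
Among these, 28893a4 is not an ancestor of any other common ancestor — it is the merge base.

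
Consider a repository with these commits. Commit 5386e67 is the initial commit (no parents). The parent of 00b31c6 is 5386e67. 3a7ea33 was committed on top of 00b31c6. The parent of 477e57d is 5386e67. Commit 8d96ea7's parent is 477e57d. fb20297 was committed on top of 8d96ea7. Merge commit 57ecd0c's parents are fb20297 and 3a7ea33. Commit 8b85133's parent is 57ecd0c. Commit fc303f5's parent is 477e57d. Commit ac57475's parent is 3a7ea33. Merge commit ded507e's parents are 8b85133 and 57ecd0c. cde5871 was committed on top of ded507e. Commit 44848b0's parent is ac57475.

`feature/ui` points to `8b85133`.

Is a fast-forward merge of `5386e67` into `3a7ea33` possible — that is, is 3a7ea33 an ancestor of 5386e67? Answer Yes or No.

No

A fast-forward from 3a7ea33 to 5386e67 is possible iff 3a7ea33 is an ancestor of 5386e67.
Ancestors of 5386e67: {5386e67}.
3a7ea33 is not among them, so fast-forward is not possible.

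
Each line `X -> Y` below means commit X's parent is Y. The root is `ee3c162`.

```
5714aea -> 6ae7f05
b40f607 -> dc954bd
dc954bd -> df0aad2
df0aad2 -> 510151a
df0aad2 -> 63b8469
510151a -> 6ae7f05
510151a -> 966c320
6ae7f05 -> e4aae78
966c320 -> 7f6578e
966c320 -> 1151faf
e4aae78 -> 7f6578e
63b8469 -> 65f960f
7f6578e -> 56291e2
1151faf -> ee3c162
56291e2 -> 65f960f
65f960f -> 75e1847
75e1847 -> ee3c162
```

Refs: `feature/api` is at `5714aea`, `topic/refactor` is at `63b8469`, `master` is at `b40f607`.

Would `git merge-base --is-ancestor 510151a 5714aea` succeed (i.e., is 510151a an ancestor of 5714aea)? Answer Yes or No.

No

Ancestors of 5714aea: {56291e2, 5714aea, 65f960f, 6ae7f05, 75e1847, 7f6578e, e4aae78, ee3c162}.
510151a is not in that set, so it is not an ancestor of 5714aea.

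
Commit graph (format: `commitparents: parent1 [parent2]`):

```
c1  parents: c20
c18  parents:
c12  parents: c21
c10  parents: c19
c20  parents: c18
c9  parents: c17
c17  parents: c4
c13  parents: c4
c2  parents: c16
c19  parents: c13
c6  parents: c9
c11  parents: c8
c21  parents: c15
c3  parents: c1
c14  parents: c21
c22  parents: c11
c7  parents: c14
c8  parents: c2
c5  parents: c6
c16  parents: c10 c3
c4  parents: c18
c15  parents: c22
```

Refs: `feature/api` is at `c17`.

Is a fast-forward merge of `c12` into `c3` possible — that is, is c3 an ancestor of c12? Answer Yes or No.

A fast-forward from c3 to c12 is possible iff c3 is an ancestor of c12.
Ancestors of c12: {c1, c10, c11, c12, c13, c15, c16, c18, c19, c2, c20, c21, c22, c3, c4, c8}.
c3 is among them, so fast-forward is possible.

Yes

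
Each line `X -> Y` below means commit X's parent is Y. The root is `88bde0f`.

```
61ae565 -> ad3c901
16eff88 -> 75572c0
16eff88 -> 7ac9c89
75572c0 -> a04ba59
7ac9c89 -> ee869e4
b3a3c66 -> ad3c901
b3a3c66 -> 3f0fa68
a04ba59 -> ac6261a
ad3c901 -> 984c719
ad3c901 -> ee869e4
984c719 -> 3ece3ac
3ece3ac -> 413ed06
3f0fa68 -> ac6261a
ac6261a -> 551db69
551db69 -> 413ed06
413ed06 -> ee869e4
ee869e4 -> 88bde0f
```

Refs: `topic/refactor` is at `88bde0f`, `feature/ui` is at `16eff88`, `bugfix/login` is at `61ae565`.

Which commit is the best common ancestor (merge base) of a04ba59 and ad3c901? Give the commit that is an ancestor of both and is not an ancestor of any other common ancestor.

Ancestors of a04ba59: {413ed06, 551db69, 88bde0f, a04ba59, ac6261a, ee869e4}.
Ancestors of ad3c901: {3ece3ac, 413ed06, 88bde0f, 984c719, ad3c901, ee869e4}.
Common ancestors: {413ed06, 88bde0f, ee869e4}.
Among these, 413ed06 is not an ancestor of any other common ancestor — it is the merge base.

413ed06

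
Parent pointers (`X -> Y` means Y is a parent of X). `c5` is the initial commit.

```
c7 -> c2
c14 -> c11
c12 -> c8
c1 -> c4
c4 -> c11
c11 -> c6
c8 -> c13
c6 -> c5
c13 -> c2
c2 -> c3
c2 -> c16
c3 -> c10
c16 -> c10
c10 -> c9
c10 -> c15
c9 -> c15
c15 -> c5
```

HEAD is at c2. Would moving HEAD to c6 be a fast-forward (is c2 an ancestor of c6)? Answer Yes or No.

No

A fast-forward from c2 to c6 is possible iff c2 is an ancestor of c6.
Ancestors of c6: {c5, c6}.
c2 is not among them, so fast-forward is not possible.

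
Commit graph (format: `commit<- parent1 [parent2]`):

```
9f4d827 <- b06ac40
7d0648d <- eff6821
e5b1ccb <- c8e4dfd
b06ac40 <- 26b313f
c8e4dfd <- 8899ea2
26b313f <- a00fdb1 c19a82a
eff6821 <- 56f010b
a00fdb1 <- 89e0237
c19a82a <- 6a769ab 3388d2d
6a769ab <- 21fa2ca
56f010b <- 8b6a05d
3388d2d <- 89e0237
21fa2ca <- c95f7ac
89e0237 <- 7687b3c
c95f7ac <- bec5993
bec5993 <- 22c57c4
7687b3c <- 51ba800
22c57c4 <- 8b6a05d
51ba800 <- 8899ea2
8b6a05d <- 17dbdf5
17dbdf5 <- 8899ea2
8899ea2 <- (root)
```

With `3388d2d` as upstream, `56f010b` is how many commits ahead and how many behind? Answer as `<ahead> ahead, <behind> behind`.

Reachable from 56f010b: {17dbdf5, 56f010b, 8899ea2, 8b6a05d}.
Reachable from 3388d2d: {3388d2d, 51ba800, 7687b3c, 8899ea2, 89e0237}.
Only in 56f010b's history (ahead): {17dbdf5, 56f010b, 8b6a05d} — 3.
Only in 3388d2d's history (behind): {3388d2d, 51ba800, 7687b3c, 89e0237} — 4.

3 ahead, 4 behind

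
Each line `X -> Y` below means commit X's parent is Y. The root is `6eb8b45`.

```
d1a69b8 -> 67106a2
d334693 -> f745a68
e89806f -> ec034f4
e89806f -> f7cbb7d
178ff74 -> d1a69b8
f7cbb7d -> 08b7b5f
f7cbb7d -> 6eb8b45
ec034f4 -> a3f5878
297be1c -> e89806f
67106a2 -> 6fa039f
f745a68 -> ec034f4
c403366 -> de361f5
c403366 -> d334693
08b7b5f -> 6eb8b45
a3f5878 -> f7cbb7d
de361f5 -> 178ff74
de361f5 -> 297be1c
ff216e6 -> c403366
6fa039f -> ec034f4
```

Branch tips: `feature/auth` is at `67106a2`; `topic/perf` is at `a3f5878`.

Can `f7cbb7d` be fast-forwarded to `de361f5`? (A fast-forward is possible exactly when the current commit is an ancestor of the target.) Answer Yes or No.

A fast-forward from f7cbb7d to de361f5 is possible iff f7cbb7d is an ancestor of de361f5.
Ancestors of de361f5: {08b7b5f, 178ff74, 297be1c, 67106a2, 6eb8b45, 6fa039f, a3f5878, d1a69b8, de361f5, e89806f, ec034f4, f7cbb7d}.
f7cbb7d is among them, so fast-forward is possible.

Yes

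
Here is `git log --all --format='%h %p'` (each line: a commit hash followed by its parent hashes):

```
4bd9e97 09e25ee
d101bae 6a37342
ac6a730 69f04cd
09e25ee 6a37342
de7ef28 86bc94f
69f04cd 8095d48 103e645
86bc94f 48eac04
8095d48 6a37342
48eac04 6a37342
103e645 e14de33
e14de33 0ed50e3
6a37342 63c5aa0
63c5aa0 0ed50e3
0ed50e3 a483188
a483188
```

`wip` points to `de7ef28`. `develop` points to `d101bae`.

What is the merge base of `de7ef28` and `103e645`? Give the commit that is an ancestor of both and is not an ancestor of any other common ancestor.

Ancestors of de7ef28: {0ed50e3, 48eac04, 63c5aa0, 6a37342, 86bc94f, a483188, de7ef28}.
Ancestors of 103e645: {0ed50e3, 103e645, a483188, e14de33}.
Common ancestors: {0ed50e3, a483188}.
Among these, 0ed50e3 is not an ancestor of any other common ancestor — it is the merge base.

0ed50e3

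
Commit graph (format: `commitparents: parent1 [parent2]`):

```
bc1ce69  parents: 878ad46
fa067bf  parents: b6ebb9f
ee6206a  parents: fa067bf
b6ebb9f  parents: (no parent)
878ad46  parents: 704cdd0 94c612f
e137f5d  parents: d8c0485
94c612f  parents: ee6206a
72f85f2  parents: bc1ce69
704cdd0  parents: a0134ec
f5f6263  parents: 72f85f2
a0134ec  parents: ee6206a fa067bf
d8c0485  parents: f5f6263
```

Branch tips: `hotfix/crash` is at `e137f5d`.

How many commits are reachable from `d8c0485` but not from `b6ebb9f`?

Reachable from d8c0485: {704cdd0, 72f85f2, 878ad46, 94c612f, a0134ec, b6ebb9f, bc1ce69, d8c0485, ee6206a, f5f6263, fa067bf}.
Reachable from b6ebb9f: {b6ebb9f}.
In d8c0485's history but not b6ebb9f's: {704cdd0, 72f85f2, 878ad46, 94c612f, a0134ec, bc1ce69, d8c0485, ee6206a, f5f6263, fa067bf} — 10 commits.

10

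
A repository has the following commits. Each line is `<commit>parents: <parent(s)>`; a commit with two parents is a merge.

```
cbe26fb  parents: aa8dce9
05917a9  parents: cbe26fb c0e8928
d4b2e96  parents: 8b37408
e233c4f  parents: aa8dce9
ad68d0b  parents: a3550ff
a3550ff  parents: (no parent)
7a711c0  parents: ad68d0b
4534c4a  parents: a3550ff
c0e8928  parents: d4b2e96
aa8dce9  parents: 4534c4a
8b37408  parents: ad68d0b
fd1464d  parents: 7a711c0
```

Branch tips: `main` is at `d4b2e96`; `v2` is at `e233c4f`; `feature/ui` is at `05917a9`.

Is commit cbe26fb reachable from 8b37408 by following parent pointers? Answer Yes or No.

Ancestors of 8b37408: {8b37408, a3550ff, ad68d0b}.
cbe26fb is not in that set, so it is not an ancestor of 8b37408.

No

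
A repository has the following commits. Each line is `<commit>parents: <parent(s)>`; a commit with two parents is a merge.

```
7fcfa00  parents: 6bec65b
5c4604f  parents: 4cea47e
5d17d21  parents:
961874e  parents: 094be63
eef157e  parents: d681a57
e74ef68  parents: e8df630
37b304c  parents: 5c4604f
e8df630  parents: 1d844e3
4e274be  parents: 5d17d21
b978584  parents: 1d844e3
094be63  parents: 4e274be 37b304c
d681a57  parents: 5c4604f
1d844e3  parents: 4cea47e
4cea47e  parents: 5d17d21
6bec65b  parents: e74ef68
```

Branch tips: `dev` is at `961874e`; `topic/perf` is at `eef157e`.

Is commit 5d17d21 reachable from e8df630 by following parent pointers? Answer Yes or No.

Ancestors of e8df630 (commits reachable by following parents): {1d844e3, 4cea47e, 5d17d21, e8df630}.
5d17d21 is in that set, so it is an ancestor of e8df630.

Yes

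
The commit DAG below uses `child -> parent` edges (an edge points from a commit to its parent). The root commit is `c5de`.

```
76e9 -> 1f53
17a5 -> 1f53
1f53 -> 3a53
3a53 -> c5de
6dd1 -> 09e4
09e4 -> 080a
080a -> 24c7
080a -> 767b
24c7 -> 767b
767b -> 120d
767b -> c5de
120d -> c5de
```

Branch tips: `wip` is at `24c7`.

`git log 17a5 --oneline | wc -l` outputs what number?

Walking parent pointers from 17a5: reachable set = {17a5, 1f53, 3a53, c5de}.
That is 4 commits.

4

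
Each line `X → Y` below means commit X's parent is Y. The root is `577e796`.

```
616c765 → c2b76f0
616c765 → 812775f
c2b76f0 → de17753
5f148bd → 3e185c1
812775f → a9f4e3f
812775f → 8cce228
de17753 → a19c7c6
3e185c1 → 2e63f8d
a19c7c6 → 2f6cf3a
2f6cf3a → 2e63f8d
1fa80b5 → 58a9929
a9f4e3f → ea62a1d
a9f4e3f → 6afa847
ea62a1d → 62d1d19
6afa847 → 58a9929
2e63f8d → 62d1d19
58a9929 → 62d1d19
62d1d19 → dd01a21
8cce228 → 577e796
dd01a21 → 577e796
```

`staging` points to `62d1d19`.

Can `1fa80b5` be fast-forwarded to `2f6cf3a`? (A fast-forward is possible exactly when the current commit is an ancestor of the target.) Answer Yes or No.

No

A fast-forward from 1fa80b5 to 2f6cf3a is possible iff 1fa80b5 is an ancestor of 2f6cf3a.
Ancestors of 2f6cf3a: {2e63f8d, 2f6cf3a, 577e796, 62d1d19, dd01a21}.
1fa80b5 is not among them, so fast-forward is not possible.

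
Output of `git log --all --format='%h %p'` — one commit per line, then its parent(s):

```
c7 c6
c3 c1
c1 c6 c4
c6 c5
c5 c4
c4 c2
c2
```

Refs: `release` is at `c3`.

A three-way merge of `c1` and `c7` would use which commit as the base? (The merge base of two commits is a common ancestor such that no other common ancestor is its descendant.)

Ancestors of c1: {c1, c2, c4, c5, c6}.
Ancestors of c7: {c2, c4, c5, c6, c7}.
Common ancestors: {c2, c4, c5, c6}.
Among these, c6 is not an ancestor of any other common ancestor — it is the merge base.

c6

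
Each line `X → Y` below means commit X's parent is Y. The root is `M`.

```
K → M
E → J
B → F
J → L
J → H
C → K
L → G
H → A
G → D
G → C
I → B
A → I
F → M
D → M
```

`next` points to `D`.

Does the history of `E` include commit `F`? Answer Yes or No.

Ancestors of E (commits reachable by following parents): {A, B, C, D, E, F, G, H, I, J, K, L, M}.
F is in that set, so it is an ancestor of E.

Yes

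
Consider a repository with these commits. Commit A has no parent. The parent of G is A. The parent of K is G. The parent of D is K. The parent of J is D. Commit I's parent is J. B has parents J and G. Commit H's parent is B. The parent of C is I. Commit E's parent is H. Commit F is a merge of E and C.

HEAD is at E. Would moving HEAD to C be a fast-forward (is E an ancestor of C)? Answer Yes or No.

A fast-forward from E to C is possible iff E is an ancestor of C.
Ancestors of C: {A, C, D, G, I, J, K}.
E is not among them, so fast-forward is not possible.

No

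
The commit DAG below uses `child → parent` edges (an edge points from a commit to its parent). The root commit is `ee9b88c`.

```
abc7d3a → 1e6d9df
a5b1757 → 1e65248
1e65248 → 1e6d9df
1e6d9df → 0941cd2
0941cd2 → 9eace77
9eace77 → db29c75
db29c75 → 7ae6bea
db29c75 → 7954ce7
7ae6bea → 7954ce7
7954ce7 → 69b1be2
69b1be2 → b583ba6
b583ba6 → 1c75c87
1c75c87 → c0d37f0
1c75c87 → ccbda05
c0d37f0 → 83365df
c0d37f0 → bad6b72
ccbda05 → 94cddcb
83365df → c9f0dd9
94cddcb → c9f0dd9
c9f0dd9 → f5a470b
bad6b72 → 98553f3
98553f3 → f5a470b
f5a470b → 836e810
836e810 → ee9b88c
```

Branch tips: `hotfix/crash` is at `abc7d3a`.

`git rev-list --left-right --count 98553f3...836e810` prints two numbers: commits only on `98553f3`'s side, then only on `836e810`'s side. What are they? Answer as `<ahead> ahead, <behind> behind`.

2 ahead, 0 behind

Reachable from 98553f3: {836e810, 98553f3, ee9b88c, f5a470b}.
Reachable from 836e810: {836e810, ee9b88c}.
Only in 98553f3's history (ahead): {98553f3, f5a470b} — 2.
Only in 836e810's history (behind): {} — 0.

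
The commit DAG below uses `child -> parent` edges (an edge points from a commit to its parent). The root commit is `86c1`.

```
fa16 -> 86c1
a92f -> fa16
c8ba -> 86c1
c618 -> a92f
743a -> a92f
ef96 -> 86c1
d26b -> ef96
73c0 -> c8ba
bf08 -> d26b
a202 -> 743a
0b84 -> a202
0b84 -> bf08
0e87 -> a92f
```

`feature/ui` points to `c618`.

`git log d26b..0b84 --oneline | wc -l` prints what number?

6

Reachable from 0b84: {0b84, 743a, 86c1, a202, a92f, bf08, d26b, ef96, fa16}.
Reachable from d26b: {86c1, d26b, ef96}.
In 0b84's history but not d26b's: {0b84, 743a, a202, a92f, bf08, fa16} — 6 commits.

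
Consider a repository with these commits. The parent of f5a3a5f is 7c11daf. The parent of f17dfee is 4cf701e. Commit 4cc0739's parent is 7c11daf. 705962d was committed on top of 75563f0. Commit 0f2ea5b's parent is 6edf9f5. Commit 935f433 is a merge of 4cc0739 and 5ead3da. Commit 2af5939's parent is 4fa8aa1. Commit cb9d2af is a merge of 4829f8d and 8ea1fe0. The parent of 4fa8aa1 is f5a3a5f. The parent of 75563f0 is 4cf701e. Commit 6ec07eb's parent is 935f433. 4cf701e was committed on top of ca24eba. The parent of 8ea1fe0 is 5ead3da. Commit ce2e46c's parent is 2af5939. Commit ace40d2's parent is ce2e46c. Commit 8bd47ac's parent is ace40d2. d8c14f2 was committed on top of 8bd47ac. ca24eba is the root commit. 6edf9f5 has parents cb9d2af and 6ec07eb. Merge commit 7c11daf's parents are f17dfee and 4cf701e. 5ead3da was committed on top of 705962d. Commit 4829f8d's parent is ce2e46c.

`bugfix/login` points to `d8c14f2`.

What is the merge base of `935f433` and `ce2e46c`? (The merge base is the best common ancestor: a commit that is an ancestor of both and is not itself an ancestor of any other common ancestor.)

7c11daf

Ancestors of 935f433: {4cc0739, 4cf701e, 5ead3da, 705962d, 75563f0, 7c11daf, 935f433, ca24eba, f17dfee}.
Ancestors of ce2e46c: {2af5939, 4cf701e, 4fa8aa1, 7c11daf, ca24eba, ce2e46c, f17dfee, f5a3a5f}.
Common ancestors: {4cf701e, 7c11daf, ca24eba, f17dfee}.
Among these, 7c11daf is not an ancestor of any other common ancestor — it is the merge base.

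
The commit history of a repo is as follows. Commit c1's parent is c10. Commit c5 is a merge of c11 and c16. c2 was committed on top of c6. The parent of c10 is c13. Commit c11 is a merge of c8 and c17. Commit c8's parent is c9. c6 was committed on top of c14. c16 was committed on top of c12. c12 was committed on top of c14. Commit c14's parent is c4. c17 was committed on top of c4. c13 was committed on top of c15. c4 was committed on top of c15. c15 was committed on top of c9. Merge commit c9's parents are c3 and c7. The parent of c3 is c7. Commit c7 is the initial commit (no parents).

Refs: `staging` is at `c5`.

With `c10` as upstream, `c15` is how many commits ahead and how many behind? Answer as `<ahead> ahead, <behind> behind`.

0 ahead, 2 behind

Reachable from c15: {c15, c3, c7, c9}.
Reachable from c10: {c10, c13, c15, c3, c7, c9}.
Only in c15's history (ahead): {} — 0.
Only in c10's history (behind): {c10, c13} — 2.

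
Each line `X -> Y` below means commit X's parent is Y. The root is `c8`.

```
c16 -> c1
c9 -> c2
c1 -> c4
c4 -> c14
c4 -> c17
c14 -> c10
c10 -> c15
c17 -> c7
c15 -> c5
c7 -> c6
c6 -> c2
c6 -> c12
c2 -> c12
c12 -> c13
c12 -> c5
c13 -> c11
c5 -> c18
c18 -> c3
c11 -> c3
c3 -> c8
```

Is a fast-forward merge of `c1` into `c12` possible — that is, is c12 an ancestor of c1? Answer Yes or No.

A fast-forward from c12 to c1 is possible iff c12 is an ancestor of c1.
Ancestors of c1: {c1, c10, c11, c12, c13, c14, c15, c17, c18, c2, c3, c4, c5, c6, c7, c8}.
c12 is among them, so fast-forward is possible.

Yes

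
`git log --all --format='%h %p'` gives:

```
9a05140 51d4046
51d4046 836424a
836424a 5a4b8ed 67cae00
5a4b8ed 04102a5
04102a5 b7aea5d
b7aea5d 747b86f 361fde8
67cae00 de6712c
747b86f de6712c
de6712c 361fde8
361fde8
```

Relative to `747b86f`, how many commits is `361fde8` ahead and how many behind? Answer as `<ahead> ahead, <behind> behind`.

0 ahead, 2 behind

Reachable from 361fde8: {361fde8}.
Reachable from 747b86f: {361fde8, 747b86f, de6712c}.
Only in 361fde8's history (ahead): {} — 0.
Only in 747b86f's history (behind): {747b86f, de6712c} — 2.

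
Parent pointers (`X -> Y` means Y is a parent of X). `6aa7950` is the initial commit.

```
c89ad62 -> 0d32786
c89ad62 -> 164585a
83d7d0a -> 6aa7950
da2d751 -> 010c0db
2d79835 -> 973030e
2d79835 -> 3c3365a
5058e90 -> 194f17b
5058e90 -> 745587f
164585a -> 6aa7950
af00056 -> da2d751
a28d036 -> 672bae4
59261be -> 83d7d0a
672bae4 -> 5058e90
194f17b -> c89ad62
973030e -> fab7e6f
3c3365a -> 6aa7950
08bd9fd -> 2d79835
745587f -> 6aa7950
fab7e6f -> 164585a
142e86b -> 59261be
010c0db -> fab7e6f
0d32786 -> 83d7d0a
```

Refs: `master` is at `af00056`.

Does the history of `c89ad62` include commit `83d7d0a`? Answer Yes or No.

Yes

Ancestors of c89ad62 (commits reachable by following parents): {0d32786, 164585a, 6aa7950, 83d7d0a, c89ad62}.
83d7d0a is in that set, so it is an ancestor of c89ad62.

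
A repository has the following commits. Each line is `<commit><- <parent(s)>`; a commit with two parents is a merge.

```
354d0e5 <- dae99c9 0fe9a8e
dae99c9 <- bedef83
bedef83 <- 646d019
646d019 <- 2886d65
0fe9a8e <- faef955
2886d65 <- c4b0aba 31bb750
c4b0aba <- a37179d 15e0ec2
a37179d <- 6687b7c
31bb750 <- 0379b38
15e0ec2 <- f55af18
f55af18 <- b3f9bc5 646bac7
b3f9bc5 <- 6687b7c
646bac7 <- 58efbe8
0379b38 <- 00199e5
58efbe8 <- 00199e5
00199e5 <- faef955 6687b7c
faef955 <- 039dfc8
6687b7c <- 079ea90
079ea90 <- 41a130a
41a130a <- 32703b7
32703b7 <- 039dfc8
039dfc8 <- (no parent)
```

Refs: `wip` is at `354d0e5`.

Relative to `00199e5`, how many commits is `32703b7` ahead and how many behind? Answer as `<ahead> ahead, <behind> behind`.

Reachable from 32703b7: {039dfc8, 32703b7}.
Reachable from 00199e5: {00199e5, 039dfc8, 079ea90, 32703b7, 41a130a, 6687b7c, faef955}.
Only in 32703b7's history (ahead): {} — 0.
Only in 00199e5's history (behind): {00199e5, 079ea90, 41a130a, 6687b7c, faef955} — 5.

0 ahead, 5 behind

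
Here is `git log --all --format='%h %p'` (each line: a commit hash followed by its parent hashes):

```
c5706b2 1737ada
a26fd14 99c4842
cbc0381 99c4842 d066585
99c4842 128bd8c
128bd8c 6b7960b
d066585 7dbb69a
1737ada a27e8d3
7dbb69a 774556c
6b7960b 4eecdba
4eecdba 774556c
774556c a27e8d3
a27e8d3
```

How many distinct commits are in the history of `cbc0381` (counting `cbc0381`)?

Walking parent pointers from cbc0381: reachable set = {128bd8c, 4eecdba, 6b7960b, 774556c, 7dbb69a, 99c4842, a27e8d3, cbc0381, d066585}.
That is 9 commits.

9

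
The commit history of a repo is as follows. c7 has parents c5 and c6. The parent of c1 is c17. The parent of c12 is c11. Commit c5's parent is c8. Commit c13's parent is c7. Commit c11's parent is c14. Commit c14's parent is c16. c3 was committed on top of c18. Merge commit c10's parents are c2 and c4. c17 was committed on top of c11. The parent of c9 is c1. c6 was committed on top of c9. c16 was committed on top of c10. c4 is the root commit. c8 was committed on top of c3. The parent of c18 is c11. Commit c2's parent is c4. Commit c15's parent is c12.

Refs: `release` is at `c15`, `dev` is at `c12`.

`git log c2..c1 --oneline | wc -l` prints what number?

6

Reachable from c1: {c1, c10, c11, c14, c16, c17, c2, c4}.
Reachable from c2: {c2, c4}.
In c1's history but not c2's: {c1, c10, c11, c14, c16, c17} — 6 commits.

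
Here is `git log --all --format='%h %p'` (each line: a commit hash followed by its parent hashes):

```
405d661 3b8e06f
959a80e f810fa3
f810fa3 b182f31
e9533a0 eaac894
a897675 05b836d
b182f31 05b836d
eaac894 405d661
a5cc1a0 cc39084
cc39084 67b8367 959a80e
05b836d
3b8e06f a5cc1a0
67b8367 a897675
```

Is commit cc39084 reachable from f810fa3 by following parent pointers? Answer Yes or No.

Ancestors of f810fa3: {05b836d, b182f31, f810fa3}.
cc39084 is not in that set, so it is not an ancestor of f810fa3.

No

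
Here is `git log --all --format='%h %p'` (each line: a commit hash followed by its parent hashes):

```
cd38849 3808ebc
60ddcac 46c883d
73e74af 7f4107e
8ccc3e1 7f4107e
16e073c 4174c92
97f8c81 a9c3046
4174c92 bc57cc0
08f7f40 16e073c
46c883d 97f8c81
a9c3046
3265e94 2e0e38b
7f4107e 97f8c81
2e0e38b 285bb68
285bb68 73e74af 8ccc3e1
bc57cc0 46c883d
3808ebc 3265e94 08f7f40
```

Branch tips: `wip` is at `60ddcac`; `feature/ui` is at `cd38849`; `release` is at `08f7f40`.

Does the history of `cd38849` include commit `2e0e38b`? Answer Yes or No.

Yes

Ancestors of cd38849 (commits reachable by following parents): {08f7f40, 16e073c, 285bb68, 2e0e38b, 3265e94, 3808ebc, 4174c92, 46c883d, 73e74af, 7f4107e, 8ccc3e1, 97f8c81, a9c3046, bc57cc0, cd38849}.
2e0e38b is in that set, so it is an ancestor of cd38849.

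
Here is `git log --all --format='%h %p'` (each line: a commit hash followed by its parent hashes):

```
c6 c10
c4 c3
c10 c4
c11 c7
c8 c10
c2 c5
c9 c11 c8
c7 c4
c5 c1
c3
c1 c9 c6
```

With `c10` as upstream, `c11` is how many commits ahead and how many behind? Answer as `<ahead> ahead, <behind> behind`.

Reachable from c11: {c11, c3, c4, c7}.
Reachable from c10: {c10, c3, c4}.
Only in c11's history (ahead): {c11, c7} — 2.
Only in c10's history (behind): {c10} — 1.

2 ahead, 1 behind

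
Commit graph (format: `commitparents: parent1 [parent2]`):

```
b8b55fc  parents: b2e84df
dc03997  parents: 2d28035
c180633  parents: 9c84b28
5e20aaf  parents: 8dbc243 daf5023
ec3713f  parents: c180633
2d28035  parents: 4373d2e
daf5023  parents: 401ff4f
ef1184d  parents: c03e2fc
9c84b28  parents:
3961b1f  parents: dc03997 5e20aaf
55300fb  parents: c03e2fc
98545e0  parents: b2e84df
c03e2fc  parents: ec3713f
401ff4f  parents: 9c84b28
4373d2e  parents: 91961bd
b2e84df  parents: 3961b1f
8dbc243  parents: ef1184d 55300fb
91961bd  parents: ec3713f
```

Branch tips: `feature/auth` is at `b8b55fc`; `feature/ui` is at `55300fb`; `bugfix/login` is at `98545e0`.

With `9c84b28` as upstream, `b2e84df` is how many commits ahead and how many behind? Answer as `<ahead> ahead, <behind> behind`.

Reachable from b2e84df: {2d28035, 3961b1f, 401ff4f, 4373d2e, 55300fb, 5e20aaf, 8dbc243, 91961bd, 9c84b28, b2e84df, c03e2fc, c180633, daf5023, dc03997, ec3713f, ef1184d}.
Reachable from 9c84b28: {9c84b28}.
Only in b2e84df's history (ahead): {2d28035, 3961b1f, 401ff4f, 4373d2e, 55300fb, 5e20aaf, 8dbc243, 91961bd, b2e84df, c03e2fc, c180633, daf5023, dc03997, ec3713f, ef1184d} — 15.
Only in 9c84b28's history (behind): {} — 0.

15 ahead, 0 behind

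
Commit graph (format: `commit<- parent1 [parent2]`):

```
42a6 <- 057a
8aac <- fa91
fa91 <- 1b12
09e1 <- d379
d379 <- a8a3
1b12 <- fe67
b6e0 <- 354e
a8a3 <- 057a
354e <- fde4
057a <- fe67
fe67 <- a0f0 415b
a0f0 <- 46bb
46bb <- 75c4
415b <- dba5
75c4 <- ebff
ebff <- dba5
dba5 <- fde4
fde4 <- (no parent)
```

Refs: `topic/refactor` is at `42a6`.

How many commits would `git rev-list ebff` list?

Walking parent pointers from ebff: reachable set = {dba5, ebff, fde4}.
That is 3 commits.

3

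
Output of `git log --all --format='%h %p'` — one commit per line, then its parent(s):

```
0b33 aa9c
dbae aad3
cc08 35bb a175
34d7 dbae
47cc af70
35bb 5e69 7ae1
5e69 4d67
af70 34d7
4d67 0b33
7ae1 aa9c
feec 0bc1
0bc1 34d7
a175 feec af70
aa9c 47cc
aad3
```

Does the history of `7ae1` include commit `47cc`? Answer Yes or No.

Yes

Ancestors of 7ae1 (commits reachable by following parents): {34d7, 47cc, 7ae1, aa9c, aad3, af70, dbae}.
47cc is in that set, so it is an ancestor of 7ae1.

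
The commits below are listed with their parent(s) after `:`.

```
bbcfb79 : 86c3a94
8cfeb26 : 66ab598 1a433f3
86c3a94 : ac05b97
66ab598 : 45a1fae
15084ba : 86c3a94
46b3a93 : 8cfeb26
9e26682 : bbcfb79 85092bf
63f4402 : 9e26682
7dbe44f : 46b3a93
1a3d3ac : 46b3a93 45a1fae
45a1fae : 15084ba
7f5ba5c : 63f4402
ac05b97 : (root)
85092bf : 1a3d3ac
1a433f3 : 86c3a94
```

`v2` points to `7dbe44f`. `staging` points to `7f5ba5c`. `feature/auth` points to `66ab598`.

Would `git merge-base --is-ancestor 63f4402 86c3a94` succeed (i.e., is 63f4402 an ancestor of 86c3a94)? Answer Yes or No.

No

Ancestors of 86c3a94: {86c3a94, ac05b97}.
63f4402 is not in that set, so it is not an ancestor of 86c3a94.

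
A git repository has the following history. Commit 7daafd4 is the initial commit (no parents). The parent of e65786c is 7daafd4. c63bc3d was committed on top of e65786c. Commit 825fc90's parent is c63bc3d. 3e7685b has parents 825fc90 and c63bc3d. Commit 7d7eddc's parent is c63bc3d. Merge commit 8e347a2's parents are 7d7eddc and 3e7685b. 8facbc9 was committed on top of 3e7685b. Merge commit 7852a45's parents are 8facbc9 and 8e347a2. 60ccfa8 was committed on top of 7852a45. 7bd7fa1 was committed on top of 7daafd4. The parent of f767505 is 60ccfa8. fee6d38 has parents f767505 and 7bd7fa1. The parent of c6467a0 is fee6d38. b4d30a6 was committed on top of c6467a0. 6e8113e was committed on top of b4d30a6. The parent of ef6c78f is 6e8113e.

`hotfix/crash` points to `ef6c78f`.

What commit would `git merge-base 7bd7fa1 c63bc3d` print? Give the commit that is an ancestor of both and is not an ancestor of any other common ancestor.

7daafd4

Ancestors of 7bd7fa1: {7bd7fa1, 7daafd4}.
Ancestors of c63bc3d: {7daafd4, c63bc3d, e65786c}.
Common ancestors: {7daafd4}.
The only common ancestor is 7daafd4, so it is the merge base.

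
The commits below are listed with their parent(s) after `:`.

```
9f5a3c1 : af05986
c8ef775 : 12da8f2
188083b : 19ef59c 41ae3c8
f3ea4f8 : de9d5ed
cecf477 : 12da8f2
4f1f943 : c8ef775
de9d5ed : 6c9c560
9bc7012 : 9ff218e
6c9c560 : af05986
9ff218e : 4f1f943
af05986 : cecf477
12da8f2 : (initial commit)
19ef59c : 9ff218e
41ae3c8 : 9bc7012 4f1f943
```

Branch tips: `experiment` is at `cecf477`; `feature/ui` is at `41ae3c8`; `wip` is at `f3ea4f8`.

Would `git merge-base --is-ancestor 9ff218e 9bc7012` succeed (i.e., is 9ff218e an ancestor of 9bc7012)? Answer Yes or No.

Ancestors of 9bc7012 (commits reachable by following parents): {12da8f2, 4f1f943, 9bc7012, 9ff218e, c8ef775}.
9ff218e is in that set, so it is an ancestor of 9bc7012.

Yes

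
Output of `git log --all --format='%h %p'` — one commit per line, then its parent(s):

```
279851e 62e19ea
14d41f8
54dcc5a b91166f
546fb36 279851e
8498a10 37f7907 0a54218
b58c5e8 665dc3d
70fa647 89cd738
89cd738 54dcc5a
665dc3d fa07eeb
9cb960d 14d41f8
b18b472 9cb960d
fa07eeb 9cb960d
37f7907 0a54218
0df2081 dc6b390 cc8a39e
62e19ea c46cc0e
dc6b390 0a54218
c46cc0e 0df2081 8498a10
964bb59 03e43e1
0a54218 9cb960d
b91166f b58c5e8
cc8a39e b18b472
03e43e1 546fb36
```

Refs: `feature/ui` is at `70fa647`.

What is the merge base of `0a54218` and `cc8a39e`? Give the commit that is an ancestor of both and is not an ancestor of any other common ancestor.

9cb960d

Ancestors of 0a54218: {0a54218, 14d41f8, 9cb960d}.
Ancestors of cc8a39e: {14d41f8, 9cb960d, b18b472, cc8a39e}.
Common ancestors: {14d41f8, 9cb960d}.
Among these, 9cb960d is not an ancestor of any other common ancestor — it is the merge base.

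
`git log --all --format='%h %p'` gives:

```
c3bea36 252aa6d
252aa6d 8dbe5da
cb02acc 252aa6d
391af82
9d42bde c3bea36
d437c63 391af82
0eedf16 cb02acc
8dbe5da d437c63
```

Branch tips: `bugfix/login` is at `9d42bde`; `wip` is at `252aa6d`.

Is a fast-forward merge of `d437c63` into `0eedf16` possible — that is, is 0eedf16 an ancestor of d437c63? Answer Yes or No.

No

A fast-forward from 0eedf16 to d437c63 is possible iff 0eedf16 is an ancestor of d437c63.
Ancestors of d437c63: {391af82, d437c63}.
0eedf16 is not among them, so fast-forward is not possible.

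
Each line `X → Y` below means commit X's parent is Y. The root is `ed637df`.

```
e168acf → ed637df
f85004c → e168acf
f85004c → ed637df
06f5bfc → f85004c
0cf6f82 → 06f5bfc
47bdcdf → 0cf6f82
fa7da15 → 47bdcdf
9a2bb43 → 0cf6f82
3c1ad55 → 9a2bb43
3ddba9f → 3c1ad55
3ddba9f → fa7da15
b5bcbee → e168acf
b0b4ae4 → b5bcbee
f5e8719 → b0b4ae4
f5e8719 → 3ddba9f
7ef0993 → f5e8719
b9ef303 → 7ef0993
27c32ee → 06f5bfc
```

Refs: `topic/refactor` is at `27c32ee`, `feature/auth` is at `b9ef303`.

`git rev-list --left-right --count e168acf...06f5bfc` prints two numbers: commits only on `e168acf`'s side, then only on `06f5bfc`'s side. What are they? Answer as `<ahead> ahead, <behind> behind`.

0 ahead, 2 behind

Reachable from e168acf: {e168acf, ed637df}.
Reachable from 06f5bfc: {06f5bfc, e168acf, ed637df, f85004c}.
Only in e168acf's history (ahead): {} — 0.
Only in 06f5bfc's history (behind): {06f5bfc, f85004c} — 2.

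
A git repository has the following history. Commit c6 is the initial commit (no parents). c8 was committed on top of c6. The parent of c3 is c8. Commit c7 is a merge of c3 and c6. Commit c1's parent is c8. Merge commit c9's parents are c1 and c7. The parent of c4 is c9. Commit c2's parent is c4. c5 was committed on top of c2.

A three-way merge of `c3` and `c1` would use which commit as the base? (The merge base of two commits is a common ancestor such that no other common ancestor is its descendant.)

Ancestors of c3: {c3, c6, c8}.
Ancestors of c1: {c1, c6, c8}.
Common ancestors: {c6, c8}.
Among these, c8 is not an ancestor of any other common ancestor — it is the merge base.

c8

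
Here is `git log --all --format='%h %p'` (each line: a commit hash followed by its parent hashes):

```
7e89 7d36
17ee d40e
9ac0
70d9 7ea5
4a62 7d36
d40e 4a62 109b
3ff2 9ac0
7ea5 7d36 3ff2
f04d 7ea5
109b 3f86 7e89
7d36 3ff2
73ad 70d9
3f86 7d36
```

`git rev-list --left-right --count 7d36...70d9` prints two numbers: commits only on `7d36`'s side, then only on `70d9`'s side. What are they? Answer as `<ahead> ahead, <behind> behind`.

Reachable from 7d36: {3ff2, 7d36, 9ac0}.
Reachable from 70d9: {3ff2, 70d9, 7d36, 7ea5, 9ac0}.
Only in 7d36's history (ahead): {} — 0.
Only in 70d9's history (behind): {70d9, 7ea5} — 2.

0 ahead, 2 behind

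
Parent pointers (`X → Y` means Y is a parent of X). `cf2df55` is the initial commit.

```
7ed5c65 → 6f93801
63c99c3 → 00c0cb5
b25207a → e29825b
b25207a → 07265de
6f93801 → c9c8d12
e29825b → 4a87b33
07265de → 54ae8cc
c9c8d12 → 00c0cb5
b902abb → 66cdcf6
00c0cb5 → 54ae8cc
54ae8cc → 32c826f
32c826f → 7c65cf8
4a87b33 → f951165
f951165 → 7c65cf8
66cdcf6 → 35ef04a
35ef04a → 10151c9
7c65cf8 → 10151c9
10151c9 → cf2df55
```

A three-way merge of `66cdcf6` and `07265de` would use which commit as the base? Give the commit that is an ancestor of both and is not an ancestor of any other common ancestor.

Ancestors of 66cdcf6: {10151c9, 35ef04a, 66cdcf6, cf2df55}.
Ancestors of 07265de: {07265de, 10151c9, 32c826f, 54ae8cc, 7c65cf8, cf2df55}.
Common ancestors: {10151c9, cf2df55}.
Among these, 10151c9 is not an ancestor of any other common ancestor — it is the merge base.

10151c9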